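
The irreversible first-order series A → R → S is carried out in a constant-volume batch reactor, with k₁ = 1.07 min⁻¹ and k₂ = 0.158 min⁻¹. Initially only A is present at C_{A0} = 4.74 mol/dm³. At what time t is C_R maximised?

Setting dC_R/dt = 0 gives t_opt = ln(k₂/k₁)/(k₂−k₁).
= ln(0.158/1.07)/(0.158−1.07) = ln(0.1477)/-0.9120 = -1.913/-0.9120 = 2.10 min.

2.10 min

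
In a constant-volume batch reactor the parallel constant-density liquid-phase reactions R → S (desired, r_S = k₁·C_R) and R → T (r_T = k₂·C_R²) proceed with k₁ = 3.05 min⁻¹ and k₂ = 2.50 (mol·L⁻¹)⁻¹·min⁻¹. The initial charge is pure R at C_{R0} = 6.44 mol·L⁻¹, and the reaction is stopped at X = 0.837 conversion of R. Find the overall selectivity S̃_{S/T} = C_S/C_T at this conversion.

C_R = C_{R0}(1−X) = 1.050 mol·L⁻¹.
Along a PFR/batch, dC_S/dC_R = −r_S/(r_S+r_T) = −k₁/(k₁+k₂·C_R).
Integrating from C_{R0} to C_R: C_S = (3.05/2.50)·ln[(3.05+2.50·6.44)/(3.05+2.50·1.05)] = 1.220·ln(19.15/5.674) = 1.484 mol·L⁻¹.
C_T = (C_{R0}−C_R)−C_S = 3.906 mol·L⁻¹; S̃_{S/T} = 1.484/3.906 = 0.380.

0.380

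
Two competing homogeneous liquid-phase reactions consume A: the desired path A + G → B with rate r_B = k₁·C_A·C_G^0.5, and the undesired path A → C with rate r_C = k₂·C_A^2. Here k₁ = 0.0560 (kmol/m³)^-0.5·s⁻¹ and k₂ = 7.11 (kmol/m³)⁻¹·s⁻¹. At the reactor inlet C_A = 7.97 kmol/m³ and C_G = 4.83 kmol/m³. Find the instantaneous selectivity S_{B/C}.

S_{B/C} = r_B/r_C = (k₁·C_A·C_G^0.5)/(k₂·C_A^2) = (k₁/k₂)·C_A⁻¹·C_G^0.5.
= (0.0560×7.970×4.830^0.5) / (7.11×7.970^2) = 0.9809/451.6 = 0.00217.
The undesired path is higher order in A, so low C_A (CSTR or dilute feed) favours B.

0.00217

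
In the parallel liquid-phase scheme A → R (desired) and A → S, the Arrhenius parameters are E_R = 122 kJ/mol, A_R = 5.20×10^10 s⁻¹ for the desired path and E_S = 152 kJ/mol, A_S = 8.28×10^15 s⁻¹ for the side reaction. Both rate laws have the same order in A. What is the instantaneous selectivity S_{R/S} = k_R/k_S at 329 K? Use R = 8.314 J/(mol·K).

0.364

Since both paths have the same order in A, the concentration cancels and S_{R/S} = k_R/k_S = (A_R/A_S)·exp[(E_S−E_R)/(RT)].
(E_S−E_R)/(RT) = (152−122)×10³/(8.314×329) = 30000/2735 = 10.97.
k_R/k_S = (5.20×10^10/8.28×10^15)·exp(10.97) = 6.280×10^-6 × 57971 = 0.364.
Since E_R < E_S, lowering the temperature improves selectivity toward R.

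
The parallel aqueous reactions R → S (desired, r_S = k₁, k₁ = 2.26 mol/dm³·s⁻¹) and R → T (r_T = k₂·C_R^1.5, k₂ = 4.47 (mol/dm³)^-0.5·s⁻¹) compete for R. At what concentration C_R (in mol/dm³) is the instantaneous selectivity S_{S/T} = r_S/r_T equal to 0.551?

0.944 mol/dm³

S_{S/T} = (k₁/k₂)·C_R^-1.5 ⇒ C_R = (S·k₂/k₁)^(1/(-1.5)).
= (0.551×4.47/2.26)^(-0.6667) = (1.090)^(-0.6667) = 0.944 mol/dm³.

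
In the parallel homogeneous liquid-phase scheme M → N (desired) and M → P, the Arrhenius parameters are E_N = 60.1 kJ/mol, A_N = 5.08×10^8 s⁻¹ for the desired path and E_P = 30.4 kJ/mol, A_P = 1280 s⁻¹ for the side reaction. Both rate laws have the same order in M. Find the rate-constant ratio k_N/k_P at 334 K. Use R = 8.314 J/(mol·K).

Since both paths have the same order in M, the concentration cancels and S_{N/P} = k_N/k_P = (A_N/A_P)·exp[(E_P−E_N)/(RT)].
(E_P−E_N)/(RT) = (30.4−60.1)×10³/(8.314×334) = -29700/2777 = -10.70.
k_N/k_P = (5.08×10^8/1280)·exp(-10.70) = 3.969×10^5 × 2.265×10^-5 = 8.99.

8.99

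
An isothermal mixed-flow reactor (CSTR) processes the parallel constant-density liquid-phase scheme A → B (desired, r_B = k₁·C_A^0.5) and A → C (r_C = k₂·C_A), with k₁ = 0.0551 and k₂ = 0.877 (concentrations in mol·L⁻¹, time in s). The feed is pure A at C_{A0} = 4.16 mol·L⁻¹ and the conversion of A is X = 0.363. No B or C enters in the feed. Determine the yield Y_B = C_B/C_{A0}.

Exit C_A = C_{A0}(1−X) = 4.16×0.637 = 2.650 mol·L⁻¹.
A CSTR operates uniformly at the exit composition, giving r_B = 0.08969 and r_C = 2.324 (each k·C_A^n at C_A = 2.650).
Fraction of consumed A going to B: r_B/(r_B+r_C) = 0.03716.
C_B = 0.03716·C_{A0}·X = 0.03716×4.16×0.363 = 0.0561 mol·L⁻¹; Y_B = C_B/C_{A0} = 0.0135.

0.0135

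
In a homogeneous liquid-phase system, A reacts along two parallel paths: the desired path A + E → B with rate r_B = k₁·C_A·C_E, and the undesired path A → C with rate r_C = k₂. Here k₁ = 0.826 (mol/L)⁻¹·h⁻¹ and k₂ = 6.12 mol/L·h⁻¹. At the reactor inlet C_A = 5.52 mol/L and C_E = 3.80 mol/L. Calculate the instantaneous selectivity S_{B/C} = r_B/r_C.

2.83

S_{B/C} = r_B/r_C = (k₁·C_A·C_E)/(k₂) = (k₁/k₂)·C_A·C_E.
= (0.826×5.520×3.800) / (6.12) = 17.33/6.120 = 2.83.
Since the desired path is higher order in A, keeping C_A high (PFR or concentrated feed) favours B.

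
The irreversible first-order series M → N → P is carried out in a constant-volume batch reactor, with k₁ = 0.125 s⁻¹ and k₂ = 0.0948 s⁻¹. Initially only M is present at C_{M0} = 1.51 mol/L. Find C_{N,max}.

At the optimum, C_{N,max}/C_{M0} = (k₁/k₂)^[k₂/(k₂−k₁)].
= (0.125/0.0948)^(0.0948/(0.0948−0.125)) = (1.319)^(-3.139) = 0.4198.
C_{N,max} = 0.4198×1.51 = 0.634 mol/L.

0.634 mol/L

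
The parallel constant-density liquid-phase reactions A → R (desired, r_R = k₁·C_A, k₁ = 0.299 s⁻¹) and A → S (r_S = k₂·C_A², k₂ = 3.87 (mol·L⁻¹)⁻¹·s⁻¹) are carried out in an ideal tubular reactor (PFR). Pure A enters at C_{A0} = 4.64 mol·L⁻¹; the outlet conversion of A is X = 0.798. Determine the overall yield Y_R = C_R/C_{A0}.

0.0256

C_A = C_{A0}(1−X) = 0.9373 mol·L⁻¹.
Along a PFR/batch, dC_R/dC_A = −r_R/(r_R+r_S) = −k₁/(k₁+k₂·C_A).
Integrating from C_{A0} to C_A: C_R = (0.299/3.87)·ln[(0.299+3.87·4.64)/(0.299+3.87·0.937)] = 0.07726·ln(18.26/3.926) = 0.1187 mol·L⁻¹.
Y_R = C_R/C_{A0} = 0.1187/4.64 = 0.0256.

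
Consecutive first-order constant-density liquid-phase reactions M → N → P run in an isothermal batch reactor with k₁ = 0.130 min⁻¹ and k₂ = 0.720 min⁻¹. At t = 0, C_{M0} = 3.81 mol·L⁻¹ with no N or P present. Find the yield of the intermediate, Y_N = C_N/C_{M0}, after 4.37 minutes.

The intermediate concentration in a first-order A→B→C sequence is C_N = k₁C_{M0}(e^(−k₁t) − e^(−k₂t))/(k₂−k₁).
e^(−k₁t) = e^(−0.130×4.37) = e^(−0.5681) = 0.5666; e^(−k₂t) = e^(−3.146) = 0.04301.
C_N = 0.130×3.81/(0.720−0.130) × (0.5666−0.04301) = 0.8395×0.5236 = 0.4396 mol·L⁻¹.
Y_N = C_N/C_{M0} = 0.4396/3.81 = 0.115.

0.115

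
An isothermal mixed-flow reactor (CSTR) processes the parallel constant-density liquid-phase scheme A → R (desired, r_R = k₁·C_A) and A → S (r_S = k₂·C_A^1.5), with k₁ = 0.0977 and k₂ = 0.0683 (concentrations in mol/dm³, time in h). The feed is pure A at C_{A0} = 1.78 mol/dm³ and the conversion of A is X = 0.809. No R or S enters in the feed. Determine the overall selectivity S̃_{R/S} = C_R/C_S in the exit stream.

Exit C_A = C_{A0}(1−X) = 1.78×0.191 = 0.3400 mol/dm³.
A CSTR operates uniformly at the exit composition, giving r_R = 0.03322 and r_S = 0.01354 (each k·C_A^n at C_A = 0.3400).
Overall selectivity = C_R/C_S = r_Rτ/(r_Sτ) = r_R/r_S = 2.45.

2.45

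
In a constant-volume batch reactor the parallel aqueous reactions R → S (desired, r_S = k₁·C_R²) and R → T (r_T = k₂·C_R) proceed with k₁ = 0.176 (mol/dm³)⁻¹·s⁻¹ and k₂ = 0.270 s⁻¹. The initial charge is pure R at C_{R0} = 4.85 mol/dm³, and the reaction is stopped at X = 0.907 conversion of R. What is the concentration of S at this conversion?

2.61 mol/dm³

C_R = C_{R0}(1−X) = 0.4510 mol/dm³.
Along a PFR/batch, dC_T/dC_R = −r_T/(r_S+r_T) = −k₂/(k₂+k₁·C_R).
Integrating from C_{R0} to C_R: C_T = (0.270/0.176)·ln[(0.270+0.176·4.85)/(0.270+0.176·0.451)] = 1.534·ln(1.124/0.3494) = 1.792 mol/dm³.
Then C_S = (C_{R0}−C_R) − C_T = 4.399 − 1.792 = 2.607 mol/dm³.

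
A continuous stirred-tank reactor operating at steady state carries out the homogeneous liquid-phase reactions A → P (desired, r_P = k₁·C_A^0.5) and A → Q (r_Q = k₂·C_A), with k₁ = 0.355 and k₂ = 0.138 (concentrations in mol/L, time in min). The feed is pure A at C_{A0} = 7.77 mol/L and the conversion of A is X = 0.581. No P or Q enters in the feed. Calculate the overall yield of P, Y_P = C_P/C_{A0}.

Exit C_A = C_{A0}(1−X) = 7.77×0.419 = 3.256 mol/L.
In a CSTR the entire volume is at exit conditions, so r_P = 0.355×3.256^0.5 = 0.6405 and r_Q = 0.138×3.256 = 0.4493.
Fraction of consumed A going to P: r_P/(r_P+r_Q) = 0.5877.
C_P = 0.5877·C_{A0}·X = 0.5877×7.77×0.581 = 2.65 mol/L; Y_P = C_P/C_{A0} = 0.341.

0.341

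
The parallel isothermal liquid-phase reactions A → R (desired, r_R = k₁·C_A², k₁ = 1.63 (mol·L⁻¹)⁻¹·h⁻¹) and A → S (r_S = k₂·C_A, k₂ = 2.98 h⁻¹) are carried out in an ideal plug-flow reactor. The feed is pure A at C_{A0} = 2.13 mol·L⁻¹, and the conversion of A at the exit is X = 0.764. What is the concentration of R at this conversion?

C_A = C_{A0}(1−X) = 0.5027 mol·L⁻¹.
Along a PFR/batch, dC_S/dC_A = −r_S/(r_R+r_S) = −k₂/(k₂+k₁·C_A).
Integrating from C_{A0} to C_A: C_S = (2.98/1.63)·ln[(2.98+1.63·2.13)/(2.98+1.63·0.503)] = 1.828·ln(6.452/3.799) = 0.9681 mol·L⁻¹.
Then C_R = (C_{A0}−C_A) − C_S = 1.627 − 0.9681 = 0.6592 mol·L⁻¹.

0.659 mol·L⁻¹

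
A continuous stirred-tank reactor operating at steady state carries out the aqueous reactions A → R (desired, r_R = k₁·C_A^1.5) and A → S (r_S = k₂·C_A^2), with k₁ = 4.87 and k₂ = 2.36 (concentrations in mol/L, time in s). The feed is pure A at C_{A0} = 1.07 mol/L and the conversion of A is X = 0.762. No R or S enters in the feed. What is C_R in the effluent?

0.655 mol/L

Exit C_A = C_{A0}(1−X) = 1.07×0.238 = 0.2547 mol/L.
Rates in a CSTR are evaluated at the outlet concentration: r_R = 4.87×0.2547^1.5 = 0.6258, r_S = 2.36×0.2547^2 = 0.1531.
Fraction of consumed A going to R: r_R/(r_R+r_S) = 0.8035.
C_R = 0.8035·C_{A0}·X = 0.8035×1.07×0.762 = 0.655 mol/L.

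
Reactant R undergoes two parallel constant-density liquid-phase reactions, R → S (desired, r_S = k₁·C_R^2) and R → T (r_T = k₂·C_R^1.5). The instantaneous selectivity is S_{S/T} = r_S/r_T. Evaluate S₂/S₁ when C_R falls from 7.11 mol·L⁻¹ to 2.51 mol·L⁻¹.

0.594

S_{S/T} = (k₁/k₂)·C_R^0.5, so S₂/S₁ = (C_{R,2}/C_{R,1})^0.5.
= (2.51/7.11)^0.5 = (0.3530)^0.5 = 0.594.
Selectivity toward S falls as C_R falls — high-concentration operation is favoured.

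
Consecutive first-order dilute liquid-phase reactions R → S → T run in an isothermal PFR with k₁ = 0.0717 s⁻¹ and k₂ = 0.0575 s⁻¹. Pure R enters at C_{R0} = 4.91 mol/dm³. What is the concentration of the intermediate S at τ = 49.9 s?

0.714 mol/dm³

For first-order series with pure R initially, C_S(τ) = k₁C_{R0}/(k₂−k₁)·(e^(−k₁τ) − e^(−k₂τ)).
e^(−k₁τ) = e^(−0.0717×49.9) = e^(−3.578) = 0.02794; e^(−k₂τ) = e^(−2.869) = 0.05674.
C_S = 0.0717×4.91/(0.0575−0.0717) × (0.02794−0.05674) = (-24.79)×(-0.02881) = 0.7141 mol/dm³.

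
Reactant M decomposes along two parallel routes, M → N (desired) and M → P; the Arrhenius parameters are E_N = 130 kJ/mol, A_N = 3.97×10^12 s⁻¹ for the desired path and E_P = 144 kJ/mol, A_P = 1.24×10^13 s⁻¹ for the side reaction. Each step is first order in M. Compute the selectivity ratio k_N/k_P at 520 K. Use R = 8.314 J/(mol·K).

8.16

k_N/k_P = (A_N/A_P)·exp[−(E_N−E_P)/(RT)] = (A_N/A_P)·exp[(E_P−E_N)/(RT)].
(E_P−E_N)/(RT) = (144−130)×10³/(8.314×520) = 14000/4323 = 3.238.
k_N/k_P = (3.97×10^12/1.24×10^13)·exp(3.238) = 0.3202 × 25.49 = 8.16.
Since E_N < E_P, lowering the temperature improves selectivity toward N.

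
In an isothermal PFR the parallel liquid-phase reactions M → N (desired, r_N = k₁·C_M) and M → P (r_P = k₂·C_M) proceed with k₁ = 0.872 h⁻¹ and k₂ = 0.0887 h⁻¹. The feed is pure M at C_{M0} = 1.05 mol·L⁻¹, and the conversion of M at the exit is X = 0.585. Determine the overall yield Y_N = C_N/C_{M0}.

C_M = C_{M0}(1−X) = 0.4358 mol·L⁻¹.
Both paths are first order in M, so the instantaneous fraction to N is constant: dC_N/d(−C_M) = k₁/(k₁+k₂) = 0.9077.
C_N = 0.9077·(C_{M0}−C_M) = 0.9077×0.6142 = 0.558 mol·L⁻¹.
Y_N = C_N/C_{M0} = 0.5575/1.05 = 0.531.

0.531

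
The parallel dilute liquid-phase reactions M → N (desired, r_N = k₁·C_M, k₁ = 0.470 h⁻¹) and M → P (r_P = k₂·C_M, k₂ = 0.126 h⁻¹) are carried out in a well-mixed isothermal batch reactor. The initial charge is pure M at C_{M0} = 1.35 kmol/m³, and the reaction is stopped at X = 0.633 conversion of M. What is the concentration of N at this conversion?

C_M = C_{M0}(1−X) = 0.4955 kmol/m³.
Both paths are first order in M, so the instantaneous fraction to N is constant: dC_N/d(−C_M) = k₁/(k₁+k₂) = 0.7886.
C_N = 0.7886·(C_{M0}−C_M) = 0.7886×0.8546 = 0.674 kmol/m³.

0.674 kmol/m³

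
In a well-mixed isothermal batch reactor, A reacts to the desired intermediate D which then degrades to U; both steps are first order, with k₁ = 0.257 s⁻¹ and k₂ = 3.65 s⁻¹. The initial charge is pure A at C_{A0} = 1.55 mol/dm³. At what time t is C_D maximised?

0.782 s

Setting dC_D/dt = 0 gives t_opt = ln(k₂/k₁)/(k₂−k₁).
= ln(3.65/0.257)/(3.65−0.257) = ln(14.20)/3.393 = 2.653/3.393 = 0.782 s.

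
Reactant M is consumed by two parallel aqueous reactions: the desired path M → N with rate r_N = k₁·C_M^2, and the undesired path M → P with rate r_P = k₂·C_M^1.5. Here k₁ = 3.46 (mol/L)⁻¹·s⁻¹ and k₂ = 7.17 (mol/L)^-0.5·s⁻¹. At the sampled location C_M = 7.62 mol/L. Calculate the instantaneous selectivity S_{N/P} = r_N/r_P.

S_{N/P} = r_N/r_P = (k₁·C_M^2)/(k₂·C_M^1.5) = (k₁/k₂)·C_M^0.5.
= (3.46×7.620^2) / (7.17×7.620^1.5) = 200.9/150.8 = 1.33.
Since the desired path is higher order in M, keeping C_M high (PFR or concentrated feed) favours N.

1.33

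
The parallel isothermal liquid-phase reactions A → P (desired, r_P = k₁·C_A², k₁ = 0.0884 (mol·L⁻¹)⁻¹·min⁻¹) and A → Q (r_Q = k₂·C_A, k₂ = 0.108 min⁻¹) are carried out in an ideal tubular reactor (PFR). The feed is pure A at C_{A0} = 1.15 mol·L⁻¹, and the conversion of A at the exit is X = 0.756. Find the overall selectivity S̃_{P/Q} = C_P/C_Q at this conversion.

C_A = C_{A0}(1−X) = 0.2806 mol·L⁻¹.
Along a PFR/batch, dC_Q/dC_A = −r_Q/(r_P+r_Q) = −k₂/(k₂+k₁·C_A).
Integrating from C_{A0} to C_A: C_Q = (0.108/0.0884)·ln[(0.108+0.0884·1.15)/(0.108+0.0884·0.281)] = 1.222·ln(0.2097/0.1328) = 0.5578 mol·L⁻¹.
Then C_P = (C_{A0}−C_A) − C_Q = 0.8694 − 0.5578 = 0.3116 mol·L⁻¹.
S̃_{P/Q} = C_P/C_Q = 0.3116/0.5578 = 0.559.

0.559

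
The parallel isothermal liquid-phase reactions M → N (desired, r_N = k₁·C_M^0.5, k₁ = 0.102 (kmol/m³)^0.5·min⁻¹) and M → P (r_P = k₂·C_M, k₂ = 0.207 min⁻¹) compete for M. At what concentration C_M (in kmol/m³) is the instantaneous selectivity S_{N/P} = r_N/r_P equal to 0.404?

1.49 kmol/m³

S_{N/P} = (k₁/k₂)·C_M^-0.5 ⇒ C_M = (S·k₂/k₁)^(-2).
= (0.404×0.207/0.102)^(-2) = (0.8199)^(-2) = 1.49 kmol/m³.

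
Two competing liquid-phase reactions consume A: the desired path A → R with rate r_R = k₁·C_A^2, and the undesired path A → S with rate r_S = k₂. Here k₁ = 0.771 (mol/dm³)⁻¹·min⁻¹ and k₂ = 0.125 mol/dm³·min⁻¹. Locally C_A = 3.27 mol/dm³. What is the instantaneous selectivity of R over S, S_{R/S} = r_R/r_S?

S_{R/S} = r_R/r_S = (k₁·C_A^2)/(k₂) = (k₁/k₂)·C_A^2.
= (0.771×3.270^2) / (0.125) = 8.244/0.1250 = 66.0.
Since the desired path is higher order in A, keeping C_A high (PFR or concentrated feed) favours R.

66.0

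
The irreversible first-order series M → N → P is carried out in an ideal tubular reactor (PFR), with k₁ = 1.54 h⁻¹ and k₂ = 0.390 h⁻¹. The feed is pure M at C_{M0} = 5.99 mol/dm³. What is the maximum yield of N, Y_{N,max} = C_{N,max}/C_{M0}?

0.628

At the optimum, C_{N,max}/C_{M0} = (k₁/k₂)^[k₂/(k₂−k₁)].
= (1.54/0.390)^(0.390/(0.390−1.54)) = (3.949)^(-0.3391) = 0.6277.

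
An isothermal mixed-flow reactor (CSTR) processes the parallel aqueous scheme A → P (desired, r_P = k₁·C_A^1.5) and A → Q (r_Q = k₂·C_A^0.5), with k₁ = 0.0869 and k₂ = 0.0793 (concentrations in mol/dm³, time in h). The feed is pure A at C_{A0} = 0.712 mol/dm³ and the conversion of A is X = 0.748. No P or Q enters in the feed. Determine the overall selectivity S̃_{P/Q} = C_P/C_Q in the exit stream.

Exit C_A = C_{A0}(1−X) = 0.712×0.252 = 0.1794 mol/dm³.
A CSTR operates uniformly at the exit composition, giving r_P = 0.006605 and r_Q = 0.03359 (each k·C_A^n at C_A = 0.1794).
Overall selectivity = C_P/C_Q = r_Pτ/(r_Qτ) = r_P/r_Q = 0.197.

0.197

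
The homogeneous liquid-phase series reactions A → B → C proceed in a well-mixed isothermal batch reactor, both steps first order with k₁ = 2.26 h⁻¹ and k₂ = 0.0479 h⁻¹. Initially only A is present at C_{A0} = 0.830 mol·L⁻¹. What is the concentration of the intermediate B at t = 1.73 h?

The intermediate concentration in a first-order A→B→C sequence is C_B = k₁C_{A0}(e^(−k₁t) − e^(−k₂t))/(k₂−k₁).
e^(−k₁t) = e^(−2.26×1.73) = e^(−3.910) = 0.02004; e^(−k₂t) = e^(−0.08287) = 0.9205.
C_B = 2.26×0.830/(0.0479−2.26) × (0.02004−0.9205) = (-0.8480)×(-0.9004) = 0.7635 mol·L⁻¹.

0.764 mol·L⁻¹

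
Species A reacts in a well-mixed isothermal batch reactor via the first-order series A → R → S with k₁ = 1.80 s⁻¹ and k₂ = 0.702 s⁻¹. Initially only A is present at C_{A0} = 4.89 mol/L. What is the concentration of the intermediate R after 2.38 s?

For first-order series with pure A initially, C_R(t) = k₁C_{A0}/(k₂−k₁)·(e^(−k₁t) − e^(−k₂t)).
e^(−k₁t) = e^(−1.80×2.38) = e^(−4.284) = 0.01379; e^(−k₂t) = e^(−1.671) = 0.1881.
C_R = 1.80×4.89/(0.702−1.80) × (0.01379−0.1881) = (-8.016)×(-0.1743) = 1.397 mol/L.

1.40 mol/L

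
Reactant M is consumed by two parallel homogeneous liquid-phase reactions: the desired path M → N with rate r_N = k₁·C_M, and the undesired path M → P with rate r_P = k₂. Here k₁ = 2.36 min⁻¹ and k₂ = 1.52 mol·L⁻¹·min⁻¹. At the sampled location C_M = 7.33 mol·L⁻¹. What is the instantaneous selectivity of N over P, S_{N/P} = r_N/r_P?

11.4

S_{N/P} = r_N/r_P = (k₁·C_M)/(k₂) = (k₁/k₂)·C_M.
= (2.36×7.330) / (1.52) = 17.30/1.520 = 11.4.
Since the desired path is higher order in M, keeping C_M high (PFR or concentrated feed) favours N.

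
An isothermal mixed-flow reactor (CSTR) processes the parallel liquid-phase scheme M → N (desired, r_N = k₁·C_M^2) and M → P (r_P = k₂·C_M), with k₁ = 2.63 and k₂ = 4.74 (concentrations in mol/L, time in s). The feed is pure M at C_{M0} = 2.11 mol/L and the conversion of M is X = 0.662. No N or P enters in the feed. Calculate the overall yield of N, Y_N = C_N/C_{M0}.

0.188

Exit C_M = C_{M0}(1−X) = 2.11×0.338 = 0.7132 mol/L.
A CSTR operates uniformly at the exit composition, giving r_N = 1.338 and r_P = 3.380 (each k·C_M^n at C_M = 0.7132).
Fraction of consumed M going to N: r_N/(r_N+r_P) = 0.2835.
C_N = 0.2835·C_{M0}·X = 0.2835×2.11×0.662 = 0.396 mol/L; Y_N = C_N/C_{M0} = 0.188.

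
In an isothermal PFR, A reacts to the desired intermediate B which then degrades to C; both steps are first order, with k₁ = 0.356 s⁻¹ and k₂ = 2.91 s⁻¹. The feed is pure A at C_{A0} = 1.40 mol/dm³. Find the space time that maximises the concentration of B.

The intermediate peaks when r₁ = r₂, i.e. k₁e^(−k₁τ) = k₂e^(−k₂τ), giving τ_opt = ln(k₂/k₁)/(k₂−k₁).
= ln(2.91/0.356)/(2.91−0.356) = ln(8.174)/2.554 = 2.101/2.554 = 0.823 s.

0.823 s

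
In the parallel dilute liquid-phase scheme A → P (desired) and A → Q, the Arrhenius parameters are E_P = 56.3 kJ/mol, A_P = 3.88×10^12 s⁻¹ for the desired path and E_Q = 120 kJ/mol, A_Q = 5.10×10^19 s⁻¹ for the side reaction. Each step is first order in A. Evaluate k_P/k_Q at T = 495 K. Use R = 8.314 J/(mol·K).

0.401

Since both paths have the same order in A, the concentration cancels and S_{P/Q} = k_P/k_Q = (A_P/A_Q)·exp[(E_Q−E_P)/(RT)].
(E_Q−E_P)/(RT) = (120−56.3)×10³/(8.314×495) = 63700/4115 = 15.48.
k_P/k_Q = (3.88×10^12/5.10×10^19)·exp(15.48) = 7.608×10^-8 × 5.274×10^6 = 0.401.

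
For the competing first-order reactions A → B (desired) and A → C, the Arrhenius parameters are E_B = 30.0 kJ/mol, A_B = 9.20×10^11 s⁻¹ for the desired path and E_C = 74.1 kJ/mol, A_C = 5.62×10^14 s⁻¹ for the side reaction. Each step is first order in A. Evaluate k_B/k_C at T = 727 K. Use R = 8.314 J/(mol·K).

With equal orders, S_{B/C} = k_B/k_C = (A_B/A_C)·exp[(E_C−E_B)/(RT)].
(E_C−E_B)/(RT) = (74.1−30.0)×10³/(8.314×727) = 44100/6044 = 7.296.
k_B/k_C = (9.20×10^11/5.62×10^14)·exp(7.296) = 0.001637 × 1475 = 2.41.
Since E_B < E_C, lowering the temperature improves selectivity toward B.

2.41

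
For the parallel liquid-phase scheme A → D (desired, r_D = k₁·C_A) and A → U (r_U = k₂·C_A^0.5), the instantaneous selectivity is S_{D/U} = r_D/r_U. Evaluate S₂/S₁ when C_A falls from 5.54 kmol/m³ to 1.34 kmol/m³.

0.492

S_{D/U} = (k₁/k₂)·C_A^0.5, so S₂/S₁ = (C_{A,2}/C_{A,1})^0.5.
= (1.34/5.54)^0.5 = (0.2419)^0.5 = 0.492.
Selectivity toward D falls as C_A falls — high-concentration operation is favoured.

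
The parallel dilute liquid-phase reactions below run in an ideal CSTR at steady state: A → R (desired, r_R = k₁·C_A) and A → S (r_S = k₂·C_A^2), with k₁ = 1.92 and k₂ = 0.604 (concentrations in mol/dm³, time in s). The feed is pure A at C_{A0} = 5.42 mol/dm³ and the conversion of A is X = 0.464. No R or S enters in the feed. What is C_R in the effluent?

Exit C_A = C_{A0}(1−X) = 5.42×0.536 = 2.905 mol/dm³.
In a CSTR the entire volume is at exit conditions, so r_R = 1.92×2.905 = 5.578 and r_S = 0.604×2.905^2 = 5.098.
Fraction of consumed A going to R: r_R/(r_R+r_S) = 0.5225.
C_R = 0.5225·C_{A0}·X = 0.5225×5.42×0.464 = 1.31 mol/dm³.

1.31 mol/dm³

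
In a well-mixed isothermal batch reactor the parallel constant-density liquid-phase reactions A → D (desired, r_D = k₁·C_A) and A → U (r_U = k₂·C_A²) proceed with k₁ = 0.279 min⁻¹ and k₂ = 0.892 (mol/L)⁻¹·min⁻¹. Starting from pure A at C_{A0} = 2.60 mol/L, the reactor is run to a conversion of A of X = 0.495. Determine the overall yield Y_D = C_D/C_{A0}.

0.0701

C_A = C_{A0}(1−X) = 1.313 mol/L.
Along a PFR/batch, dC_D/dC_A = −r_D/(r_D+r_U) = −k₁/(k₁+k₂·C_A).
Integrating from C_{A0} to C_A: C_D = (0.279/0.892)·ln[(0.279+0.892·2.60)/(0.279+0.892·1.31)] = 0.3128·ln(2.598/1.450) = 0.1824 mol/L.
Y_D = C_D/C_{A0} = 0.1824/2.60 = 0.0701.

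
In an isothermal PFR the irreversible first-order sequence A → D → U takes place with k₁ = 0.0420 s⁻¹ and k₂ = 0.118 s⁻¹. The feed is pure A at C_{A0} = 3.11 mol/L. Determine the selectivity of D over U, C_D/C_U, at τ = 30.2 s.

For first-order series with pure A initially, C_D(τ) = k₁C_{A0}/(k₂−k₁)·(e^(−k₁τ) − e^(−k₂τ)).
e^(−k₁τ) = e^(−0.0420×30.2) = e^(−1.268) = 0.2813; e^(−k₂τ) = e^(−3.564) = 0.02834.
C_D = 0.0420×3.11/(0.118−0.0420) × (0.2813−0.02834) = 1.719×0.2529 = 0.4347 mol/L.
C_A = C_{A0}e^(−k₁τ) = 0.8748 mol/L, so C_U = C_{A0}−C_A−C_D = 1.800 mol/L; C_D/C_U = 0.241.

0.241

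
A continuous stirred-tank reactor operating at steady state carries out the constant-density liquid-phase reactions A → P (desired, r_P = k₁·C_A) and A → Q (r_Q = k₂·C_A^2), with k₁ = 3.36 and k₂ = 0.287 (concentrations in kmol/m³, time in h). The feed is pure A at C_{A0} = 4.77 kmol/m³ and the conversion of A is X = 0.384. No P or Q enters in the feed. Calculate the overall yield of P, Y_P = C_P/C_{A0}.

0.307

Exit C_A = C_{A0}(1−X) = 4.77×0.616 = 2.938 kmol/m³.
A CSTR operates uniformly at the exit composition, giving r_P = 9.873 and r_Q = 2.478 (each k·C_A^n at C_A = 2.938).
Fraction of consumed A going to P: r_P/(r_P+r_Q) = 0.7994.
C_P = 0.7994·C_{A0}·X = 0.7994×4.77×0.384 = 1.46 kmol/m³; Y_P = C_P/C_{A0} = 0.307.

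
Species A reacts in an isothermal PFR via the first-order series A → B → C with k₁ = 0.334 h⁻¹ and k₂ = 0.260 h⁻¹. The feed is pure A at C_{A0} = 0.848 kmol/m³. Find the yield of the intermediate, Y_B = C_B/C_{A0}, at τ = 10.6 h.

0.156

Solving the coupled first-order balances gives C_B(τ) = [k₁/(k₂−k₁)]·C_{A0}·(e^(−k₁τ) − e^(−k₂τ)).
e^(−k₁τ) = e^(−0.334×10.6) = e^(−3.540) = 0.02900; e^(−k₂τ) = e^(−2.756) = 0.06355.
C_B = 0.334×0.848/(0.260−0.334) × (0.02900−0.06355) = (-3.827)×(-0.03454) = 0.1322 kmol/m³.
Y_B = C_B/C_{A0} = 0.1322/0.848 = 0.156.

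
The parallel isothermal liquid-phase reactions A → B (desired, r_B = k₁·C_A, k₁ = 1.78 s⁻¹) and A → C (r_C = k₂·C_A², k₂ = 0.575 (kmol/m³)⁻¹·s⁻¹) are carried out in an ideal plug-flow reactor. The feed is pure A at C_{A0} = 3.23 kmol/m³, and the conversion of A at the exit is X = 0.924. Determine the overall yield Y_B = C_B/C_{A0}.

0.612

C_A = C_{A0}(1−X) = 0.2455 kmol/m³.
Along a PFR/batch, dC_B/dC_A = −r_B/(r_B+r_C) = −k₁/(k₁+k₂·C_A).
Integrating from C_{A0} to C_A: C_B = (1.78/0.575)·ln[(1.78+0.575·3.23)/(1.78+0.575·0.245)] = 3.096·ln(3.637/1.921) = 1.976 kmol/m³.
Y_B = C_B/C_{A0} = 1.976/3.23 = 0.612.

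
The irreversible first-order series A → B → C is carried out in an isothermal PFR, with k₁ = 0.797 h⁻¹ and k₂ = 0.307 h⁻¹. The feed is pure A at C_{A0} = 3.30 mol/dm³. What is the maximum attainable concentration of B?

1.82 mol/dm³

For a first-order series the maximum intermediate yield is C_{B,max}/C_{A0} = (k₁/k₂)^[k₂/(k₂−k₁)].
= (0.797/0.307)^(0.307/(0.307−0.797)) = (2.596)^(-0.6265) = 0.5501.
C_{B,max} = 0.5501×3.30 = 1.82 mol/dm³.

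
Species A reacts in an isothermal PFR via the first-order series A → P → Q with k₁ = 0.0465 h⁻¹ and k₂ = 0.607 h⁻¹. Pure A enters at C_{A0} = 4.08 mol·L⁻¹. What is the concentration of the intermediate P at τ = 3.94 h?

Solving the coupled first-order balances gives C_P(τ) = [k₁/(k₂−k₁)]·C_{A0}·(e^(−k₁τ) − e^(−k₂τ)).
e^(−k₁τ) = e^(−0.0465×3.94) = e^(−0.1832) = 0.8326; e^(−k₂τ) = e^(−2.392) = 0.09149.
C_P = 0.0465×4.08/(0.607−0.0465) × (0.8326−0.09149) = 0.3385×0.7411 = 0.2509 mol·L⁻¹.

0.251 mol·L⁻¹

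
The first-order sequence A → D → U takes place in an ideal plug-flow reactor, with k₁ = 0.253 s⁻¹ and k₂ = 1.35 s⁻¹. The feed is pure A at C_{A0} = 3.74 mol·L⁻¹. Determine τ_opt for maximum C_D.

1.53 s

Setting dC_D/dτ = 0 gives τ_opt = ln(k₂/k₁)/(k₂−k₁).
= ln(1.35/0.253)/(1.35−0.253) = ln(5.336)/1.097 = 1.674/1.097 = 1.53 s.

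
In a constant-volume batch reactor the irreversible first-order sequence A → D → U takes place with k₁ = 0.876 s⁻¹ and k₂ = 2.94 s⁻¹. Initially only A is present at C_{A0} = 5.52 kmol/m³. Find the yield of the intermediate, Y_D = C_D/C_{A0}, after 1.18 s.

The intermediate concentration in a first-order A→B→C sequence is C_D = k₁C_{A0}(e^(−k₁t) − e^(−k₂t))/(k₂−k₁).
e^(−k₁t) = e^(−0.876×1.18) = e^(−1.034) = 0.3557; e^(−k₂t) = e^(−3.469) = 0.03114.
C_D = 0.876×5.52/(2.94−0.876) × (0.3557−0.03114) = 2.343×0.3246 = 0.7604 kmol/m³.
Y_D = C_D/C_{A0} = 0.7604/5.52 = 0.138.

0.138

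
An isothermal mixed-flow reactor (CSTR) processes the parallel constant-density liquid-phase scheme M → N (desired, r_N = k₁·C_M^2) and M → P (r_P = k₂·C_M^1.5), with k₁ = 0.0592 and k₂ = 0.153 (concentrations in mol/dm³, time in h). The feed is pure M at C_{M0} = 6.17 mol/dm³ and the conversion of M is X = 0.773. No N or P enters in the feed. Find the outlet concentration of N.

Exit C_M = C_{M0}(1−X) = 6.17×0.227 = 1.401 mol/dm³.
Rates in a CSTR are evaluated at the outlet concentration: r_N = 0.0592×1.401^2 = 0.1161, r_P = 0.153×1.401^1.5 = 0.2536.
Fraction of consumed M going to N: r_N/(r_N+r_P) = 0.3141.
C_N = 0.3141·C_{M0}·X = 0.3141×6.17×0.773 = 1.50 mol/dm³.

1.50 mol/dm³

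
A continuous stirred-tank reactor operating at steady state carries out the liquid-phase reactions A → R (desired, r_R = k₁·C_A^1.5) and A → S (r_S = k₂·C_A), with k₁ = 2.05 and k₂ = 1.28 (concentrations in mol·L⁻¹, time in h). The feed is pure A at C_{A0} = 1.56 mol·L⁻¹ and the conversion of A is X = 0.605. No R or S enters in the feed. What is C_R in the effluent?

Exit C_A = C_{A0}(1−X) = 1.56×0.395 = 0.6162 mol·L⁻¹.
Rates in a CSTR are evaluated at the outlet concentration: r_R = 2.05×0.6162^1.5 = 0.9916, r_S = 1.28×0.6162 = 0.7887.
Fraction of consumed A going to R: r_R/(r_R+r_S) = 0.5570.
C_R = 0.5570·C_{A0}·X = 0.5570×1.56×0.605 = 0.526 mol·L⁻¹.

0.526 mol·L⁻¹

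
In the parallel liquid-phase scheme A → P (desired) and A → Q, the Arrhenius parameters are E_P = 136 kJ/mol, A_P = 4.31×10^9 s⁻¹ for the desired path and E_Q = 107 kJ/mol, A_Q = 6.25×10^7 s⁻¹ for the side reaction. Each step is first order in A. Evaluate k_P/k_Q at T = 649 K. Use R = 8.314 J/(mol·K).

Since both paths have the same order in A, the concentration cancels and S_{P/Q} = k_P/k_Q = (A_P/A_Q)·exp[(E_Q−E_P)/(RT)].
(E_Q−E_P)/(RT) = (107−136)×10³/(8.314×649) = -29000/5396 = -5.375.
k_P/k_Q = (4.31×10^9/6.25×10^7)·exp(-5.375) = 68.96 × 0.004633 = 0.319.

0.319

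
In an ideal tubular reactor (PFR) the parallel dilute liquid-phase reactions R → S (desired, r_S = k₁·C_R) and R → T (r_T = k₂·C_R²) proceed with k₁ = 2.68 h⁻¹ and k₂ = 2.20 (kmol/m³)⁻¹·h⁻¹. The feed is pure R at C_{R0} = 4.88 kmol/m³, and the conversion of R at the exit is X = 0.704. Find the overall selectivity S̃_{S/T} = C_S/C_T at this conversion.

0.416

C_R = C_{R0}(1−X) = 1.444 kmol/m³.
Along a PFR/batch, dC_S/dC_R = −r_S/(r_S+r_T) = −k₁/(k₁+k₂·C_R).
Integrating from C_{R0} to C_R: C_S = (2.68/2.20)·ln[(2.68+2.20·4.88)/(2.68+2.20·1.44)] = 1.218·ln(13.42/5.858) = 1.009 kmol/m³.
C_T = (C_{R0}−C_R)−C_S = 2.426 kmol/m³; S̃_{S/T} = 1.009/2.426 = 0.416.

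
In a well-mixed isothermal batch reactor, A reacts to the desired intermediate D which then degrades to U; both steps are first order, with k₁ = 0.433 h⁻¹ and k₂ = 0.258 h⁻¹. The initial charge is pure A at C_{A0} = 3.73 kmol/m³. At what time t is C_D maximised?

Setting dC_D/dt = 0 gives t_opt = ln(k₂/k₁)/(k₂−k₁).
= ln(0.258/0.433)/(0.258−0.433) = ln(0.5958)/-0.1750 = -0.5178/-0.1750 = 2.96 h.

2.96 h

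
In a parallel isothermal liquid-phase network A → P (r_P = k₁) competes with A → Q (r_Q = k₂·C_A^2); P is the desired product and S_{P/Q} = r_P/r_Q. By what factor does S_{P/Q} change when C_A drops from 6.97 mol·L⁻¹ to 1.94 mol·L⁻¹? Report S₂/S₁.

12.9

S_{P/Q} = (k₁/k₂)·C_A^-2, so S₂/S₁ = (C_{A,2}/C_{A,1})^-2.
= (1.94/6.97)^(-2) = (0.2783)^(-2) = 12.9.
Selectivity toward P rises as C_A falls — low-concentration operation is favoured.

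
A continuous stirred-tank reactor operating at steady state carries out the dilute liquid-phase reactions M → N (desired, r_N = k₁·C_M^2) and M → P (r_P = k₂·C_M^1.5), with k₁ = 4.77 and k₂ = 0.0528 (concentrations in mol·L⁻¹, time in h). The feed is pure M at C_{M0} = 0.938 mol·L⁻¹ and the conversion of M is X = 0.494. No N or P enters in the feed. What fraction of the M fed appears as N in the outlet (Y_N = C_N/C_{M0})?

0.486

Exit C_M = C_{M0}(1−X) = 0.938×0.506 = 0.4746 mol·L⁻¹.
In a CSTR the entire volume is at exit conditions, so r_N = 4.77×0.4746^2 = 1.075 and r_P = 0.0528×0.4746^1.5 = 0.01726.
Fraction of consumed M going to N: r_N/(r_N+r_P) = 0.9842.
C_N = 0.9842·C_{M0}·X = 0.9842×0.938×0.494 = 0.456 mol·L⁻¹; Y_N = C_N/C_{M0} = 0.486.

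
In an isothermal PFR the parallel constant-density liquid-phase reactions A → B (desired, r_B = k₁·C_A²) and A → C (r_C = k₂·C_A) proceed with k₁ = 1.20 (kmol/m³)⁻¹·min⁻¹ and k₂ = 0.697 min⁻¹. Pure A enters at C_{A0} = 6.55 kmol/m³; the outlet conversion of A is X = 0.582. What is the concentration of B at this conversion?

3.37 kmol/m³

C_A = C_{A0}(1−X) = 2.738 kmol/m³.
Along a PFR/batch, dC_C/dC_A = −r_C/(r_B+r_C) = −k₂/(k₂+k₁·C_A).
Integrating from C_{A0} to C_A: C_C = (0.697/1.20)·ln[(0.697+1.20·6.55)/(0.697+1.20·2.74)] = 0.5808·ln(8.557/3.982) = 0.4442 kmol/m³.
Then C_B = (C_{A0}−C_A) − C_C = 3.812 − 0.4442 = 3.368 kmol/m³.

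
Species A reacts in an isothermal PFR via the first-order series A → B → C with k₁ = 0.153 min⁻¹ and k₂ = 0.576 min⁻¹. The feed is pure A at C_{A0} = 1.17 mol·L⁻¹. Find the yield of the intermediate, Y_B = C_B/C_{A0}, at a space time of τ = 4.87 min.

0.150

Solving the coupled first-order balances gives C_B(τ) = [k₁/(k₂−k₁)]·C_{A0}·(e^(−k₁τ) − e^(−k₂τ)).
e^(−k₁τ) = e^(−0.153×4.87) = e^(−0.7451) = 0.4747; e^(−k₂τ) = e^(−2.805) = 0.06050.
C_B = 0.153×1.17/(0.576−0.153) × (0.4747−0.06050) = 0.4232×0.4142 = 0.1753 mol·L⁻¹.
Y_B = C_B/C_{A0} = 0.1753/1.17 = 0.150.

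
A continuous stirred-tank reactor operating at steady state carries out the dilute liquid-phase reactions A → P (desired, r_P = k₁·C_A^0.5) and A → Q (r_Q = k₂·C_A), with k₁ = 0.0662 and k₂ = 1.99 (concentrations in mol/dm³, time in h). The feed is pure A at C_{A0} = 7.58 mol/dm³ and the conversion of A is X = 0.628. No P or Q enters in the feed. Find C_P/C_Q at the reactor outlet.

Exit C_A = C_{A0}(1−X) = 7.58×0.372 = 2.820 mol/dm³.
A CSTR operates uniformly at the exit composition, giving r_P = 0.1112 and r_Q = 5.611 (each k·C_A^n at C_A = 2.820).
Overall selectivity = C_P/C_Q = r_Pτ/(r_Qτ) = r_P/r_Q = 0.0198.

0.0198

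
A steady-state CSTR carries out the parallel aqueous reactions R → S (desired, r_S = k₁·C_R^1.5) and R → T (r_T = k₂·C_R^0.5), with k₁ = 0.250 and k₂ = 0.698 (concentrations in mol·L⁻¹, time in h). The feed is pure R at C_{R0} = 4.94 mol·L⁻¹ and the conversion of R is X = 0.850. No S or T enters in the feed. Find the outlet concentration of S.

0.881 mol·L⁻¹

Exit C_R = C_{R0}(1−X) = 4.94×0.150 = 0.7410 mol·L⁻¹.
In a CSTR the entire volume is at exit conditions, so r_S = 0.250×0.7410^1.5 = 0.1595 and r_T = 0.698×0.7410^0.5 = 0.6008.
Fraction of consumed R going to S: r_S/(r_S+r_T) = 0.2097.
C_S = 0.2097·C_{R0}·X = 0.2097×4.94×0.850 = 0.881 mol·L⁻¹.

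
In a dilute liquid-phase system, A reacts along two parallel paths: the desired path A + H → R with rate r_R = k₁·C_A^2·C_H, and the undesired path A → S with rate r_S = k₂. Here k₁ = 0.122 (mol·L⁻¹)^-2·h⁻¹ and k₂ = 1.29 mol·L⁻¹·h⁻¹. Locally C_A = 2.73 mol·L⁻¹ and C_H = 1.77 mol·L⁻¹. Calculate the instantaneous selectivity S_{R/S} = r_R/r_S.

1.25

S_{R/S} = r_R/r_S = (k₁·C_A^2·C_H)/(k₂) = (k₁/k₂)·C_A^2·C_H.
= (0.122×2.730^2×1.770) / (1.29) = 1.609/1.290 = 1.25.
Since the desired path is higher order in A, keeping C_A high (PFR or concentrated feed) favours R.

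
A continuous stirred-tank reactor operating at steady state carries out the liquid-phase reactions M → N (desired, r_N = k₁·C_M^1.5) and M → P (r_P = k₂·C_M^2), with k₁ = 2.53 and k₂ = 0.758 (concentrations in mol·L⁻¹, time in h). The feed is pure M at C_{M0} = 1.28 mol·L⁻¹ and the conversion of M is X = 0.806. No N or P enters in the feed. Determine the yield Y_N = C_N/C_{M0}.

Exit C_M = C_{M0}(1−X) = 1.28×0.194 = 0.2483 mol·L⁻¹.
In a CSTR the entire volume is at exit conditions, so r_N = 2.53×0.2483^1.5 = 0.3131 and r_P = 0.758×0.2483^2 = 0.04674.
Fraction of consumed M going to N: r_N/(r_N+r_P) = 0.8701.
C_N = 0.8701·C_{M0}·X = 0.8701×1.28×0.806 = 0.898 mol·L⁻¹; Y_N = C_N/C_{M0} = 0.701.

0.701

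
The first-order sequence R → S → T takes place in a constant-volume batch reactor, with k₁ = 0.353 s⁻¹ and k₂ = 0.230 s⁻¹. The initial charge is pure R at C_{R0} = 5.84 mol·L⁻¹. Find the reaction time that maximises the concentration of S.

For first-order series the maximum of C_S occurs at t_opt = ln(k₂/k₁)/(k₂−k₁).
= ln(0.230/0.353)/(0.230−0.353) = ln(0.6516)/-0.1230 = -0.4284/-0.1230 = 3.48 s.

3.48 s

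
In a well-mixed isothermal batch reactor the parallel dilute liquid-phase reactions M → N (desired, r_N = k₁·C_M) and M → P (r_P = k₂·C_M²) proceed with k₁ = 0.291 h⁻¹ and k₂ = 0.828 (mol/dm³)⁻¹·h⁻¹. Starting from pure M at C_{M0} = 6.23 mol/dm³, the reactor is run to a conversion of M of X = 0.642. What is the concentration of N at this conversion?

C_M = C_{M0}(1−X) = 2.230 mol/dm³.
Along a PFR/batch, dC_N/dC_M = −r_N/(r_N+r_P) = −k₁/(k₁+k₂·C_M).
Integrating from C_{M0} to C_M: C_N = (0.291/0.828)·ln[(0.291+0.828·6.23)/(0.291+0.828·2.23)] = 0.3514·ln(5.449/2.138) = 0.3289 mol/dm³.

0.329 mol/dm³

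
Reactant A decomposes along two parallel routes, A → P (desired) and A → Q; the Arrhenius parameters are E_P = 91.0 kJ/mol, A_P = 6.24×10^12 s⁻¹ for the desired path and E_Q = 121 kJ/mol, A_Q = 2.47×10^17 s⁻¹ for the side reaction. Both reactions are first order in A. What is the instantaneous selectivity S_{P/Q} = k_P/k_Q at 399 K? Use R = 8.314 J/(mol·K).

0.214

k_P/k_Q = (A_P/A_Q)·exp[−(E_P−E_Q)/(RT)] = (A_P/A_Q)·exp[(E_Q−E_P)/(RT)].
(E_Q−E_P)/(RT) = (121−91.0)×10³/(8.314×399) = 30000/3317 = 9.044.
k_P/k_Q = (6.24×10^12/2.47×10^17)·exp(9.044) = 2.526×10^-5 × 8464 = 0.214.
Since E_P < E_Q, lowering the temperature improves selectivity toward P.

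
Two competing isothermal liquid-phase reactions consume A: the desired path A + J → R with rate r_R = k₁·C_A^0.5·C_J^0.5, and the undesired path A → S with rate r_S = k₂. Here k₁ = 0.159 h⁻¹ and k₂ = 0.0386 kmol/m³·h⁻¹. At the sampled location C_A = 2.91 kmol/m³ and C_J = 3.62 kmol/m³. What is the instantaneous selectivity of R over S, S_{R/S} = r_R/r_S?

13.4

S_{R/S} = r_R/r_S = (k₁·C_A^0.5·C_J^0.5)/(k₂) = (k₁/k₂)·C_A^0.5·C_J^0.5.
= (0.159×2.910^0.5×3.620^0.5) / (0.0386) = 0.5161/0.03860 = 13.4.
Since the desired path is higher order in A, keeping C_A high (PFR or concentrated feed) favours R.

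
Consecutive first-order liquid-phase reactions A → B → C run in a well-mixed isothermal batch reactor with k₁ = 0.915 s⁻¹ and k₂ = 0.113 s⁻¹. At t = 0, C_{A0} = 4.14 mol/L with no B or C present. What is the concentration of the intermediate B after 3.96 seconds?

Solving the coupled first-order balances gives C_B(t) = [k₁/(k₂−k₁)]·C_{A0}·(e^(−k₁t) − e^(−k₂t)).
e^(−k₁t) = e^(−0.915×3.96) = e^(−3.623) = 0.02669; e^(−k₂t) = e^(−0.4475) = 0.6392.
C_B = 0.915×4.14/(0.113−0.915) × (0.02669−0.6392) = (-4.723)×(-0.6125) = 2.893 mol/L.

2.89 mol/L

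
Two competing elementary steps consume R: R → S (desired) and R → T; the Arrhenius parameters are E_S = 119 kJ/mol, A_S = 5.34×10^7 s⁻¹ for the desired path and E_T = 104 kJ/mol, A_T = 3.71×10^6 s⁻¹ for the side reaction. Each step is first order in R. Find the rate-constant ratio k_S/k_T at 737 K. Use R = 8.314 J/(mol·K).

1.24

k_S/k_T = (A_S/A_T)·exp[−(E_S−E_T)/(RT)] = (A_S/A_T)·exp[(E_T−E_S)/(RT)].
(E_T−E_S)/(RT) = (104−119)×10³/(8.314×737) = -15000/6127 = -2.448.
k_S/k_T = (5.34×10^7/3.71×10^6)·exp(-2.448) = 14.39 × 0.08647 = 1.24.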